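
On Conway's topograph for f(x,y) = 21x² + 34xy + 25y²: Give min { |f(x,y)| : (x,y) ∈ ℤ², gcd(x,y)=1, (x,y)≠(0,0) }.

translate: b→-8 (≡34 mod 42), so (21,34,25)→(21,-8,12)
flip: (21,-8,12)→(12,8,21)
reduced (well bottom): (12,8,21) with a≤c, −a<b≤a
well minimum = a = 12

12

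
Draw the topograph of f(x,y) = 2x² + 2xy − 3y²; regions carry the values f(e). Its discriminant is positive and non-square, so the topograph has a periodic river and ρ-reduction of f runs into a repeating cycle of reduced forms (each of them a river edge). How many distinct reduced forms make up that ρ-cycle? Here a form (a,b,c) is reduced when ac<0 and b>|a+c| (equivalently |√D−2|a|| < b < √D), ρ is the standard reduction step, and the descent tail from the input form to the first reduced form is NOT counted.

D = 28, ⌊√D⌋ = 5
river: ρ → (-3,4,1)
river: ρ → (1,4,-3)
river: ρ → (-3,2,2)
river: ρ → (2,2,-3)
ρ-cycle length = 4 (tail of 0 descent steps not counted)

4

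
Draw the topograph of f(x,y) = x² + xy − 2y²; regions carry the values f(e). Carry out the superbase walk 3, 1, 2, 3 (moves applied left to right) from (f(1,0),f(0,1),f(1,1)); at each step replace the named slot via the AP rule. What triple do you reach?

start (1,-2,0) = (f(1,0),f(0,1),f(1,1))
replace slot 3: 2·(1+(-2)) − 0 = -2 → (1,-2,-2)
replace slot 1: 2·((-2)+(-2)) − 1 = -9 → (-9,-2,-2)
replace slot 2: 2·((-9)+(-2)) − (-2) = -20 → (-9,-20,-2)
replace slot 3: 2·((-9)+(-20)) − (-2) = -56 → (-9,-20,-56)

-9,-20,-56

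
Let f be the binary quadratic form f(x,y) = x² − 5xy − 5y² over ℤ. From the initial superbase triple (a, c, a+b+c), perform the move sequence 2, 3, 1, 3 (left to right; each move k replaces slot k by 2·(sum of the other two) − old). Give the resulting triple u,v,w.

start (1,-5,-9) = (f(1,0),f(0,1),f(1,1))
replace slot 2: 2·(1+(-9)) − (-5) = -11 → (1,-11,-9)
replace slot 3: 2·(1+(-11)) − (-9) = -11 → (1,-11,-11)
replace slot 1: 2·((-11)+(-11)) − 1 = -45 → (-45,-11,-11)
replace slot 3: 2·((-45)+(-11)) − (-11) = -101 → (-45,-11,-101)

-45,-11,-101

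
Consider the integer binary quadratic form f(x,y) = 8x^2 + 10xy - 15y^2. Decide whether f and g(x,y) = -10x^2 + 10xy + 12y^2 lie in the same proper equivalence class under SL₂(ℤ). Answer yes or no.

D₁ = 580, D₂ = 580
river cycle of f (length 6): (-15, 20, 3), (3, 22, -8), (-8, 10, 15), (15, 20, -3), (-3, 22, 8), (8, 10, -15)
river cycle of g (length 10): (12, 14, -8), (-8, 18, 8), (8, 14, -12), (-12, 10, 10), (10, 10, -12), (-12, 14, 8), (8, 18, -8), (-8, 14, 12), (12, 10, -10), (-10, 10, 12)
cycles differ ⇒ inequivalent

no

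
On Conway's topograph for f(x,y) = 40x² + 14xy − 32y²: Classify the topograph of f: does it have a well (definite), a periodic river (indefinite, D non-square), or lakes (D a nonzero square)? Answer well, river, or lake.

D = b²−4ac = 14² − 4·40·(-32) = 5316
D > 0 non-square ⇒ indefinite ⇒ periodic river

river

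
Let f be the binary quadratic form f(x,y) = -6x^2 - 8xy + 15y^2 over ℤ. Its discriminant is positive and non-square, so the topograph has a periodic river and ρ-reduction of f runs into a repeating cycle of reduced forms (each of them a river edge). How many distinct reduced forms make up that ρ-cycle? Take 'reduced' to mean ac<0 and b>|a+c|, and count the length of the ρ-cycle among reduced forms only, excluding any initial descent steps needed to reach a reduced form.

D = 424, ⌊√D⌋ = 20
descent: ρ → (15,8,-6)
descent: ρ → (-6,16,7)  [lands on river]
river: ρ → (7,12,-10)
river: ρ → (-10,8,9)
river: ρ → (9,10,-9)
river: ρ → (-9,8,10)
river: ρ → (10,12,-7)
river: ρ → (-7,16,6)
river: ρ → (6,20,-1)
river: ρ → (-1,20,6)
river: ρ → (6,16,-7)
river: ρ → (-7,12,10)
river: ρ → (10,8,-9)
river: ρ → (-9,10,9)
river: ρ → (9,8,-10)
river: ρ → (-10,12,7)
river: ρ → (7,16,-6)
river: ρ → (-6,20,1)
river: ρ → (1,20,-6)
ρ-cycle length = 18 (tail of 2 descent steps not counted)

18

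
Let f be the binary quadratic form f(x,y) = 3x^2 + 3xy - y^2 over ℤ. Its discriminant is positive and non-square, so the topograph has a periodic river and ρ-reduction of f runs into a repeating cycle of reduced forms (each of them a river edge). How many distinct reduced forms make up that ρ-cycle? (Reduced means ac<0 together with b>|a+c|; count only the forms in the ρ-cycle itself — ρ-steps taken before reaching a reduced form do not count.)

D = 21, ⌊√D⌋ = 4
river: ρ → (-1,3,3)
river: ρ → (3,3,-1)
ρ-cycle length = 2 (tail of 0 descent steps not counted)

2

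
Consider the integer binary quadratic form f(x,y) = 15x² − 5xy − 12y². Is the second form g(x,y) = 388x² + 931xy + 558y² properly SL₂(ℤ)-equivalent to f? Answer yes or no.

D₁ = 745, D₂ = 745
river cycle of f (length 18): (-12, 5, 15), (15, 25, -2), (-2, 27, 2), (2, 25, -15), (-15, 5, 12), (12, 19, -8), (-8, 13, 18), (18, 23, -3), (-3, 25, 10), (10, 15, -13), … (8 more)
river cycle of g (length 18): (15, 25, -2), (-2, 27, 2), (2, 25, -15), (-15, 5, 12), (12, 19, -8), (-8, 13, 18), (18, 23, -3), (-3, 25, 10), (10, 15, -13), (-13, 11, 12), … (8 more)
cycles coincide ⇒ equivalent

yes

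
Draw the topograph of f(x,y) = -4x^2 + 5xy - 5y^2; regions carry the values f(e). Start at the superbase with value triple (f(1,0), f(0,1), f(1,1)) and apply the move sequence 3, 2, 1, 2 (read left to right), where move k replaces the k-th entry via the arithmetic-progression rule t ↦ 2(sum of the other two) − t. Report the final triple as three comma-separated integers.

start (-4,-5,-4) = (f(1,0),f(0,1),f(1,1))
replace slot 3: 2·((-4)+(-5)) − (-4) = -14 → (-4,-5,-14)
replace slot 2: 2·((-4)+(-14)) − (-5) = -31 → (-4,-31,-14)
replace slot 1: 2·((-31)+(-14)) − (-4) = -86 → (-86,-31,-14)
replace slot 2: 2·((-86)+(-14)) − (-31) = -169 → (-86,-169,-14)

-86,-169,-14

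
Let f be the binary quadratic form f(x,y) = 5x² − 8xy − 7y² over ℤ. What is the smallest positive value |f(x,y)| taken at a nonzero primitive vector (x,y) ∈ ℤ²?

descent: ρ → (-7,8,5)  [lands on river]
river: ρ → (5,12,-3)
river: ρ → (-3,12,5)
river: ρ → (5,8,-7)
river: ρ → (-7,6,6)
river: ρ → (6,6,-7)
closes: descent 1, river 6
min |a| on river = 3

3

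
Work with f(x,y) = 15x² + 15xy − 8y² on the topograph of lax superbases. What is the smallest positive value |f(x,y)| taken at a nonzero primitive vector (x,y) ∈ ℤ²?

river: ρ → (-8,17,13)
river: ρ → (13,9,-12)
river: ρ → (-12,15,10)
river: ρ → (10,25,-2)
river: ρ → (-2,23,22)
river: ρ → (22,21,-3)
river: ρ → (-3,21,22)
river: ρ → (22,23,-2)
river: ρ → (-2,25,10)
river: ρ → (10,15,-12)
river: ρ → (-12,9,13)
river: ρ → (13,17,-8)
river: ρ → (-8,15,15)
river: ρ → (15,15,-8)
closes: descent 0, river 14
min |a| on river = 2

2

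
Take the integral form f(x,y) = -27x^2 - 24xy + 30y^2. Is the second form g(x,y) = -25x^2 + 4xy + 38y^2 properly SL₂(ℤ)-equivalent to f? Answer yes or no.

D₁ = 3816, D₂ = 3816
river cycle of f (length 18): (30, 24, -27), (-27, 30, 27), (27, 24, -30), (-30, 36, 21), (21, 48, -18), (-18, 60, 3), (3, 60, -18), (-18, 48, 21), (21, 36, -30), (-30, 24, 27), … (8 more)
river cycle of g (length 14): (-25, 54, 9), (9, 54, -25), (-25, 46, 17), (17, 56, -10), (-10, 44, 47), (47, 50, -7), (-7, 48, 54), (54, 60, -1), (-1, 60, 54), (54, 48, -7), … (4 more)
cycles differ ⇒ inequivalent

no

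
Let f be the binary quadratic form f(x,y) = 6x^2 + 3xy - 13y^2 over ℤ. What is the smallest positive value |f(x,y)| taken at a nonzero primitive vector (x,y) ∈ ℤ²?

descent: ρ → (-13,-3,6)
descent: ρ → (6,15,-4)  [lands on river]
river: ρ → (-4,17,2)
river: ρ → (2,15,-12)
river: ρ → (-12,9,5)
river: ρ → (5,11,-10)
river: ρ → (-10,9,6)
closes: descent 2, river 6
min |a| on river = 2

2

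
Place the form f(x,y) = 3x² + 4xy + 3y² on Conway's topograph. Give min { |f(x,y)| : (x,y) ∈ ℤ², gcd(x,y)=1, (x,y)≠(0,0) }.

translate: b→-2 (≡4 mod 6), so (3,4,3)→(3,-2,2)
flip: (3,-2,2)→(2,2,3)
reduced (well bottom): (2,2,3) with a≤c, −a<b≤a
well minimum = a = 2

2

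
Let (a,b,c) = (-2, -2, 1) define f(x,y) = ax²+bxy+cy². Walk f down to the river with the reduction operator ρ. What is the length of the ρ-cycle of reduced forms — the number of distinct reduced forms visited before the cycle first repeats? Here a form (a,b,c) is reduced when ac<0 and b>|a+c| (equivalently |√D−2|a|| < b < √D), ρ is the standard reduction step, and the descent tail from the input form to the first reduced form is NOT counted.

D = 12, ⌊√D⌋ = 3
descent: ρ → (1,2,-2)  [lands on river]
river: ρ → (-2,2,1)
ρ-cycle length = 2 (tail of 1 descent step not counted)

2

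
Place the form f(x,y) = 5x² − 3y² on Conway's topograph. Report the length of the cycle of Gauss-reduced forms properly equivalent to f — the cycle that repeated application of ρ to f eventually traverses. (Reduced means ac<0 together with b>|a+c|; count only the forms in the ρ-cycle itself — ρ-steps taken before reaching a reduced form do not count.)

D = 60, ⌊√D⌋ = 7
descent: ρ → (-3,6,2)  [lands on river]
river: ρ → (2,6,-3)
ρ-cycle length = 2 (tail of 1 descent step not counted)

2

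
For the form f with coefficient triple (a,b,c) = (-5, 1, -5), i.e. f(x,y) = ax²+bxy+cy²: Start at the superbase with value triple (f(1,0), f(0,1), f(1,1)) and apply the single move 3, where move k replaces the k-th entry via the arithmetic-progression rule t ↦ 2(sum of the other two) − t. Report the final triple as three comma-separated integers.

start (-5,-5,-9) = (f(1,0),f(0,1),f(1,1))
replace slot 3: 2·((-5)+(-5)) − (-9) = -11 → (-5,-5,-11)

-5,-5,-11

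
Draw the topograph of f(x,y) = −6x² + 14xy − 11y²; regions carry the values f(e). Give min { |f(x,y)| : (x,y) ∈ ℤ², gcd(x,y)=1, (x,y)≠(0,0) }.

translate: b→-2 (≡-14 mod 12), so (6,-14,11)→(6,-2,3)
flip: (6,-2,3)→(3,2,6)
reduced (well bottom): (3,2,6) with a≤c, −a<b≤a
well minimum |f| = |-3| = 3 (negative-definite)

3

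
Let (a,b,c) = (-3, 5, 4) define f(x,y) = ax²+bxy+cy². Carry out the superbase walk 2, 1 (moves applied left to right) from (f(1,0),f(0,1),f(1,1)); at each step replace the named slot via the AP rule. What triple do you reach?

start (-3,4,6) = (f(1,0),f(0,1),f(1,1))
replace slot 2: 2·((-3)+6) − 4 = 2 → (-3,2,6)
replace slot 1: 2·(2+6) − (-3) = 19 → (19,2,6)

19,2,6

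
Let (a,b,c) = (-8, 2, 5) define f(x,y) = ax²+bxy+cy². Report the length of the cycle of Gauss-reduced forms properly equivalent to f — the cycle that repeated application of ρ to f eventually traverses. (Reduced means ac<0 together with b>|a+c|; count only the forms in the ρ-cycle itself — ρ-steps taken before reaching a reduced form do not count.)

D = 164, ⌊√D⌋ = 12
descent: ρ → (5,8,-5)  [lands on river]
river: ρ → (-5,12,1)
river: ρ → (1,12,-5)
river: ρ → (-5,8,5)
river: ρ → (5,12,-1)
river: ρ → (-1,12,5)
ρ-cycle length = 6 (tail of 1 descent step not counted)

6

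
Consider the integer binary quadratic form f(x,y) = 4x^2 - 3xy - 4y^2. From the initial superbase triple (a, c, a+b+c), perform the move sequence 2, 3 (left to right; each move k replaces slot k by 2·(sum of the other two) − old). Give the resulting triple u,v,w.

start (4,-4,-3) = (f(1,0),f(0,1),f(1,1))
replace slot 2: 2·(4+(-3)) − (-4) = 6 → (4,6,-3)
replace slot 3: 2·(4+6) − (-3) = 23 → (4,6,23)

4,6,23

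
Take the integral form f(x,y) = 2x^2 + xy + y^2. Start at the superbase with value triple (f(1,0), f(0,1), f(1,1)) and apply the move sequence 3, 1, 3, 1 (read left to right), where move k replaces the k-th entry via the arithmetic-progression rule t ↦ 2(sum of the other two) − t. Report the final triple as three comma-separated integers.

start (2,1,4) = (f(1,0),f(0,1),f(1,1))
replace slot 3: 2·(2+1) − 4 = 2 → (2,1,2)
replace slot 1: 2·(1+2) − 2 = 4 → (4,1,2)
replace slot 3: 2·(4+1) − 2 = 8 → (4,1,8)
replace slot 1: 2·(1+8) − 4 = 14 → (14,1,8)

14,1,8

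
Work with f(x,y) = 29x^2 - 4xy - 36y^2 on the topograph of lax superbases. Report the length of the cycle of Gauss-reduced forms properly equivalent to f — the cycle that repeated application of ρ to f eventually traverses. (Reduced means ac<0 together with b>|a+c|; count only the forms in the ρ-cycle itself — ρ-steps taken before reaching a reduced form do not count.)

D = 4192, ⌊√D⌋ = 64
descent: ρ → (-36,4,29)
descent: ρ → (29,54,-11)  [lands on river]
river: ρ → (-11,56,24)
river: ρ → (24,40,-27)
river: ρ → (-27,14,37)
river: ρ → (37,60,-4)
river: ρ → (-4,60,37)
river: ρ → (37,14,-27)
river: ρ → (-27,40,24)
river: ρ → (24,56,-11)
river: ρ → (-11,54,29)
river: ρ → (29,62,-3)
river: ρ → (-3,64,8)
river: ρ → (8,64,-3)
river: ρ → (-3,62,29)
ρ-cycle length = 14 (tail of 2 descent steps not counted)

14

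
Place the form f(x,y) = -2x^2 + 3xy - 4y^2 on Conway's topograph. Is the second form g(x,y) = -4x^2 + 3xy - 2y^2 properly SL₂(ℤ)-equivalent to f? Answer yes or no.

D₁ = -23, D₂ = -23
f is negative-definite; reduce −f:
−f: translate: b→1 (≡-3 mod 4), so (2,-3,4)→(2,1,3)
−f: reduced (well bottom): (2,1,3) with a≤c, −a<b≤a
flip sign back: reduced form of f is (-2,-1,-3)
g is negative-definite; reduce −g:
−g: flip: (4,-3,2)→(2,3,4)
−g: translate: b→-1 (≡3 mod 4), so (2,3,4)→(2,-1,3)
−g: reduced (well bottom): (2,-1,3) with a≤c, −a<b≤a
flip sign back: reduced form of g is (-2,1,-3)
reduced forms (-2, -1, -3) vs (-2, 1, -3) ⇒ inequivalent

no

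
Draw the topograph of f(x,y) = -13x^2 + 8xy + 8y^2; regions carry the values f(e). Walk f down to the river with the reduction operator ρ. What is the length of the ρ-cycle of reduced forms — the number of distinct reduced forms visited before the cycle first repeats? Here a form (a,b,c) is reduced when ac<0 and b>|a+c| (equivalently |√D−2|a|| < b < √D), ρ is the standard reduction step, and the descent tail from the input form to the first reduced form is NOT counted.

D = 480, ⌊√D⌋ = 21
river: ρ → (8,8,-13)
river: ρ → (-13,18,3)
river: ρ → (3,18,-13)
river: ρ → (-13,8,8)
ρ-cycle length = 4 (tail of 0 descent steps not counted)

4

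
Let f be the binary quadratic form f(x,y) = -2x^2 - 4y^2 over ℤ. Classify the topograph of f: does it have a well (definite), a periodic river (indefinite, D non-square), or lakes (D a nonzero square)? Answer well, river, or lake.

D = b²−4ac = 0² − 4·(-2)·(-4) = -32
D < 0 ⇒ definite ⇒ every region one sign ⇒ single well

well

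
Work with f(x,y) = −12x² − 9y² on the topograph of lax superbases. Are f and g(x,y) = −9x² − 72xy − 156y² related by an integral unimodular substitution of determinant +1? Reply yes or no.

D₁ = -432, D₂ = -432
f is negative-definite; reduce −f:
−f: flip: (12,0,9)→(9,0,12)
−f: reduced (well bottom): (9,0,12) with a≤c, −a<b≤a
flip sign back: reduced form of f is (-9,0,-12)
g is negative-definite; reduce −g:
−g: translate: b→0 (≡72 mod 18), so (9,72,156)→(9,0,12)
−g: reduced (well bottom): (9,0,12) with a≤c, −a<b≤a
flip sign back: reduced form of g is (-9,0,-12)
reduced forms (-9, 0, -12) vs (-9, 0, -12) ⇒ equivalent

yes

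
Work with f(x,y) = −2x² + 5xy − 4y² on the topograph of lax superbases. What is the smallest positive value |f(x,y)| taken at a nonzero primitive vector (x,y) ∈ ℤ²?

translate: b→-1 (≡-5 mod 4), so (2,-5,4)→(2,-1,1)
flip: (2,-1,1)→(1,1,2)
reduced (well bottom): (1,1,2) with a≤c, −a<b≤a
well minimum |f| = |-1| = 1 (negative-definite)

1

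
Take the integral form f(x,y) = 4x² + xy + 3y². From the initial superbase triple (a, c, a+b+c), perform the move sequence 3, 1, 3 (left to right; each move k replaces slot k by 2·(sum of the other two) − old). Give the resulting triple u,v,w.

start (4,3,8) = (f(1,0),f(0,1),f(1,1))
replace slot 3: 2·(4+3) − 8 = 6 → (4,3,6)
replace slot 1: 2·(3+6) − 4 = 14 → (14,3,6)
replace slot 3: 2·(14+3) − 6 = 28 → (14,3,28)

14,3,28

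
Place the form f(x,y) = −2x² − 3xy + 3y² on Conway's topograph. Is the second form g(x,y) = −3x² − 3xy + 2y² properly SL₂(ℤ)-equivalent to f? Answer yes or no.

D₁ = 33, D₂ = 33
river cycle of f (length 4): (3, 3, -2), (-2, 5, 1), (1, 5, -2), (-2, 3, 3)
river cycle of g (length 4): (2, 3, -3), (-3, 3, 2), (2, 5, -1), (-1, 5, 2)
cycles differ ⇒ inequivalent

no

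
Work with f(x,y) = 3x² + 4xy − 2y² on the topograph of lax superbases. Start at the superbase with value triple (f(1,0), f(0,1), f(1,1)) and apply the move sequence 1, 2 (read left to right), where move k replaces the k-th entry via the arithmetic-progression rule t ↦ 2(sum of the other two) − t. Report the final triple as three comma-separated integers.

start (3,-2,5) = (f(1,0),f(0,1),f(1,1))
replace slot 1: 2·((-2)+5) − 3 = 3 → (3,-2,5)
replace slot 2: 2·(3+5) − (-2) = 18 → (3,18,5)

3,18,5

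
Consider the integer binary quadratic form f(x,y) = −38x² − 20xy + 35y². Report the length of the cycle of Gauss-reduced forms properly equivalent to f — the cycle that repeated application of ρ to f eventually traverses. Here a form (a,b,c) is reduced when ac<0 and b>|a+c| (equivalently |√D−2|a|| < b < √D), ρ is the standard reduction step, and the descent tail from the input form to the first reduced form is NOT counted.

D = 5720, ⌊√D⌋ = 75
descent: ρ → (35,20,-38)  [lands on river]
river: ρ → (-38,56,17)
river: ρ → (17,46,-53)
river: ρ → (-53,60,10)
river: ρ → (10,60,-53)
river: ρ → (-53,46,17)
river: ρ → (17,56,-38)
river: ρ → (-38,20,35)
river: ρ → (35,50,-23)
river: ρ → (-23,42,43)
river: ρ → (43,44,-22)
river: ρ → (-22,44,43)
river: ρ → (43,42,-23)
river: ρ → (-23,50,35)
ρ-cycle length = 14 (tail of 1 descent step not counted)

14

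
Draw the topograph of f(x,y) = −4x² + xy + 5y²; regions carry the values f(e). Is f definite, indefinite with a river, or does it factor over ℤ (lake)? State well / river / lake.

D = b²−4ac = 1² − 4·(-4)·5 = 81
D = 9² is a perfect square ⇒ form factors over ℤ ⇒ lakes

lake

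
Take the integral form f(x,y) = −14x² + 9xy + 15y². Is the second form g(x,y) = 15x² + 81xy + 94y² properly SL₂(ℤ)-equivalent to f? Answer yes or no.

D₁ = 921, D₂ = 921
river cycle of f (length 34): (15, 21, -8), (-8, 27, 6), (6, 21, -20), (-20, 19, 7), (7, 23, -14), (-14, 5, 16), (16, 27, -3), (-3, 27, 16), (16, 5, -14), (-14, 23, 7), … (24 more)
river cycle of g (length 34): (15, 21, -8), (-8, 27, 6), (6, 21, -20), (-20, 19, 7), (7, 23, -14), (-14, 5, 16), (16, 27, -3), (-3, 27, 16), (16, 5, -14), (-14, 23, 7), … (24 more)
cycles coincide ⇒ equivalent

yes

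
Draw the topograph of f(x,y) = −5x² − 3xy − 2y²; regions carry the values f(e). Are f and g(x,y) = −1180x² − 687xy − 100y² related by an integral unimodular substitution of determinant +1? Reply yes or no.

D₁ = -31, D₂ = -31
f is negative-definite; reduce −f:
−f: flip: (5,3,2)→(2,-3,5)
−f: translate: b→1 (≡-3 mod 4), so (2,-3,5)→(2,1,4)
−f: reduced (well bottom): (2,1,4) with a≤c, −a<b≤a
flip sign back: reduced form of f is (-2,-1,-4)
g is negative-definite; reduce −g:
−g: flip: (1180,687,100)→(100,-687,1180)
−g: translate: b→-87 (≡-687 mod 200), so (100,-687,1180)→(100,-87,19)
−g: flip: (100,-87,19)→(19,87,100)
−g: translate: b→11 (≡87 mod 38), so (19,87,100)→(19,11,2)
−g: flip: (19,11,2)→(2,-11,19)
−g: translate: b→1 (≡-11 mod 4), so (2,-11,19)→(2,1,4)
−g: reduced (well bottom): (2,1,4) with a≤c, −a<b≤a
flip sign back: reduced form of g is (-2,-1,-4)
reduced forms (-2, -1, -4) vs (-2, -1, -4) ⇒ equivalent

yes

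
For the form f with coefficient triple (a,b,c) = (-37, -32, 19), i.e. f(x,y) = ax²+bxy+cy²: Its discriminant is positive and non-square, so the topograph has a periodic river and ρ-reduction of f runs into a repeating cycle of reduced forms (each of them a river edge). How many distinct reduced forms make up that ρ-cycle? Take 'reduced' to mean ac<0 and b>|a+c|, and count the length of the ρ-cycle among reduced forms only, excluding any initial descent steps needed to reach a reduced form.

D = 3836, ⌊√D⌋ = 61
descent: ρ → (19,32,-37)  [lands on river]
river: ρ → (-37,42,14)
river: ρ → (14,42,-37)
river: ρ → (-37,32,19)
river: ρ → (19,44,-25)
river: ρ → (-25,56,7)
river: ρ → (7,56,-25)
river: ρ → (-25,44,19)
ρ-cycle length = 8 (tail of 1 descent step not counted)

8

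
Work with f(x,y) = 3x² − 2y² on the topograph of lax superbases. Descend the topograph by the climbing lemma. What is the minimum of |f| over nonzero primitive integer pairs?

descent: ρ → (-2,4,1)  [lands on river]
river: ρ → (1,4,-2)
closes: descent 1, river 2
min |a| on river = 1

1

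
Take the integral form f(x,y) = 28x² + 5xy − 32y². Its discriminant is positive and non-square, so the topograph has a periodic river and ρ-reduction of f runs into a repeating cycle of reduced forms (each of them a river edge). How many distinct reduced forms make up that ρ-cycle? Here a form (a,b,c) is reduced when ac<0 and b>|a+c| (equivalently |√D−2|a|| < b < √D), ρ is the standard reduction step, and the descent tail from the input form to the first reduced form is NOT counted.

D = 3609, ⌊√D⌋ = 60
river: ρ → (-32,59,1)
river: ρ → (1,59,-32)
river: ρ → (-32,5,28)
river: ρ → (28,51,-9)
river: ρ → (-9,57,10)
river: ρ → (10,43,-44)
river: ρ → (-44,45,9)
river: ρ → (9,45,-44)
river: ρ → (-44,43,10)
river: ρ → (10,57,-9)
river: ρ → (-9,51,28)
river: ρ → (28,5,-32)
ρ-cycle length = 12 (tail of 0 descent steps not counted)

12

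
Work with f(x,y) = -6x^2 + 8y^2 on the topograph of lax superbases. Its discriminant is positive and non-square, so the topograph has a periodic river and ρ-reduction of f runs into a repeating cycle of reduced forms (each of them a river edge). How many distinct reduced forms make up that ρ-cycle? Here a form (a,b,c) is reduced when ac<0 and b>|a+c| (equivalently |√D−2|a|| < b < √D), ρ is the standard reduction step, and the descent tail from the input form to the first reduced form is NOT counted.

D = 192, ⌊√D⌋ = 13
descent: ρ → (8,0,-6)
descent: ρ → (-6,12,2)  [lands on river]
river: ρ → (2,12,-6)
ρ-cycle length = 2 (tail of 2 descent steps not counted)

2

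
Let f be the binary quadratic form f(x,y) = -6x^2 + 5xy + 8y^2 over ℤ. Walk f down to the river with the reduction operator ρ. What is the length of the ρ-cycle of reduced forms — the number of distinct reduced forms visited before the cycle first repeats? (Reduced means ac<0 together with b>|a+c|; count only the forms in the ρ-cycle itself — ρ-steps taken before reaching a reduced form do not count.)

D = 217, ⌊√D⌋ = 14
river: ρ → (8,11,-3)
river: ρ → (-3,13,4)
river: ρ → (4,11,-6)
river: ρ → (-6,13,2)
river: ρ → (2,11,-12)
river: ρ → (-12,13,1)
river: ρ → (1,13,-12)
river: ρ → (-12,11,2)
river: ρ → (2,13,-6)
river: ρ → (-6,11,4)
river: ρ → (4,13,-3)
river: ρ → (-3,11,8)
river: ρ → (8,5,-6)
river: ρ → (-6,7,7)
river: ρ → (7,7,-6)
river: ρ → (-6,5,8)
ρ-cycle length = 16 (tail of 0 descent steps not counted)

16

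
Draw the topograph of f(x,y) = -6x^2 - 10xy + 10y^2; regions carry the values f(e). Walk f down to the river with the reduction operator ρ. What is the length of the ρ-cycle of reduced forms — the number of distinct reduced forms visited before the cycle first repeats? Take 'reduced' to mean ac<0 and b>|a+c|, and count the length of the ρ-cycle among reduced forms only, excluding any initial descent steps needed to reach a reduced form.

D = 340, ⌊√D⌋ = 18
descent: ρ → (10,10,-6)  [lands on river]
river: ρ → (-6,14,6)
river: ρ → (6,10,-10)
river: ρ → (-10,10,6)
river: ρ → (6,14,-6)
river: ρ → (-6,10,10)
ρ-cycle length = 6 (tail of 1 descent step not counted)

6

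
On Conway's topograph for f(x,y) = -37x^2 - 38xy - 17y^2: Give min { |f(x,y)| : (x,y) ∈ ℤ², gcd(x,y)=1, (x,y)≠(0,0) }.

translate: b→-36 (≡38 mod 74), so (37,38,17)→(37,-36,16)
flip: (37,-36,16)→(16,36,37)
translate: b→4 (≡36 mod 32), so (16,36,37)→(16,4,17)
reduced (well bottom): (16,4,17) with a≤c, −a<b≤a
well minimum |f| = |-16| = 16 (negative-definite)

16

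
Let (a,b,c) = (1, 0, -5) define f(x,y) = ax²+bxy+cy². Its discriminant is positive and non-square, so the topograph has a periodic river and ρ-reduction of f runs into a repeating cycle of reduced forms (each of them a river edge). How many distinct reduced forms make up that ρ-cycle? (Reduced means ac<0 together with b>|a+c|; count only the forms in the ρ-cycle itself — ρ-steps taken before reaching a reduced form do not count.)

D = 20, ⌊√D⌋ = 4
descent: ρ → (-5,0,1)
descent: ρ → (1,4,-1)  [lands on river]
river: ρ → (-1,4,1)
ρ-cycle length = 2 (tail of 2 descent steps not counted)

2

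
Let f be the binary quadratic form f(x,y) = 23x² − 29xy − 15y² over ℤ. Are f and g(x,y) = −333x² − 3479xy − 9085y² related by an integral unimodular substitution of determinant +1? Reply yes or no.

D₁ = 2221, D₂ = 2221
river cycle of f (length 58): (-15, 29, 23), (23, 17, -21), (-21, 25, 19), (19, 13, -27), (-27, 41, 5), (5, 39, -35), (-35, 31, 9), (9, 41, -15), (-15, 19, 31), (31, 43, -3), … (48 more)
river cycle of g (length 58): (-15, 29, 23), (23, 17, -21), (-21, 25, 19), (19, 13, -27), (-27, 41, 5), (5, 39, -35), (-35, 31, 9), (9, 41, -15), (-15, 19, 31), (31, 43, -3), … (48 more)
cycles coincide ⇒ equivalent

yes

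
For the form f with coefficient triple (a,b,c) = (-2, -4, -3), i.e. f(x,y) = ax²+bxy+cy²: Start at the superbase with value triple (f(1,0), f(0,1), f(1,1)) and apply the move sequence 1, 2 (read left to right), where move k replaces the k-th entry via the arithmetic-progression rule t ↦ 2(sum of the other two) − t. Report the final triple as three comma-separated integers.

start (-2,-3,-9) = (f(1,0),f(0,1),f(1,1))
replace slot 1: 2·((-3)+(-9)) − (-2) = -22 → (-22,-3,-9)
replace slot 2: 2·((-22)+(-9)) − (-3) = -59 → (-22,-59,-9)

-22,-59,-9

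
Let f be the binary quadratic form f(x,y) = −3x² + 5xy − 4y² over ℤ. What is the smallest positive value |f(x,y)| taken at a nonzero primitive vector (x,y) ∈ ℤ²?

translate: b→1 (≡-5 mod 6), so (3,-5,4)→(3,1,2)
flip: (3,1,2)→(2,-1,3)
reduced (well bottom): (2,-1,3) with a≤c, −a<b≤a
well minimum |f| = |-2| = 2 (negative-definite)

2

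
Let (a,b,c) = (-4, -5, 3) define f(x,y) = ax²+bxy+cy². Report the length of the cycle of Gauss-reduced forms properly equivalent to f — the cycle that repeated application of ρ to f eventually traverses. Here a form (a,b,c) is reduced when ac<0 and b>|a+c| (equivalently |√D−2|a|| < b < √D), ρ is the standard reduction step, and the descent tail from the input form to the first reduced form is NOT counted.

D = 73, ⌊√D⌋ = 8
descent: ρ → (3,5,-4)  [lands on river]
river: ρ → (-4,3,4)
river: ρ → (4,5,-3)
river: ρ → (-3,7,2)
river: ρ → (2,5,-6)
river: ρ → (-6,7,1)
river: ρ → (1,7,-6)
river: ρ → (-6,5,2)
river: ρ → (2,7,-3)
river: ρ → (-3,5,4)
river: ρ → (4,3,-4)
river: ρ → (-4,5,3)
river: ρ → (3,7,-2)
river: ρ → (-2,5,6)
river: ρ → (6,7,-1)
river: ρ → (-1,7,6)
river: ρ → (6,5,-2)
river: ρ → (-2,7,3)
ρ-cycle length = 18 (tail of 1 descent step not counted)

18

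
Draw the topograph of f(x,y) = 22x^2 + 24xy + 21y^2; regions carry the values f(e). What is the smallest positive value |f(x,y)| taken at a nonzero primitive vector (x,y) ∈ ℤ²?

translate: b→-20 (≡24 mod 44), so (22,24,21)→(22,-20,19)
flip: (22,-20,19)→(19,20,22)
translate: b→-18 (≡20 mod 38), so (19,20,22)→(19,-18,21)
reduced (well bottom): (19,-18,21) with a≤c, −a<b≤a
well minimum = a = 19

19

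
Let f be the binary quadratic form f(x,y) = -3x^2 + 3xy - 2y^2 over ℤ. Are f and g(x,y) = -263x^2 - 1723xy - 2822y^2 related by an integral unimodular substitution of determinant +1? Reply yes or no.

D₁ = -15, D₂ = -15
f is negative-definite; reduce −f:
−f: translate: b→3 (≡-3 mod 6), so (3,-3,2)→(3,3,2)
−f: flip: (3,3,2)→(2,-3,3)
−f: translate: b→1 (≡-3 mod 4), so (2,-3,3)→(2,1,2)
−f: reduced (well bottom): (2,1,2) with a≤c, −a<b≤a
flip sign back: reduced form of f is (-2,-1,-2)
g is negative-definite; reduce −g:
−g: translate: b→145 (≡1723 mod 526), so (263,1723,2822)→(263,145,20)
−g: flip: (263,145,20)→(20,-145,263)
−g: translate: b→15 (≡-145 mod 40), so (20,-145,263)→(20,15,3)
−g: flip: (20,15,3)→(3,-15,20)
−g: translate: b→3 (≡-15 mod 6), so (3,-15,20)→(3,3,2)
−g: flip: (3,3,2)→(2,-3,3)
−g: translate: b→1 (≡-3 mod 4), so (2,-3,3)→(2,1,2)
−g: reduced (well bottom): (2,1,2) with a≤c, −a<b≤a
flip sign back: reduced form of g is (-2,-1,-2)
reduced forms (-2, -1, -2) vs (-2, -1, -2) ⇒ equivalent

yes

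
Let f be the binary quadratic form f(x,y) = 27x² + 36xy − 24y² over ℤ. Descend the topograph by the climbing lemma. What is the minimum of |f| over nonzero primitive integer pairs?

river: ρ → (-24,60,3)
river: ρ → (3,60,-24)
river: ρ → (-24,36,27)
river: ρ → (27,18,-33)
river: ρ → (-33,48,12)
river: ρ → (12,48,-33)
river: ρ → (-33,18,27)
river: ρ → (27,36,-24)
closes: descent 0, river 8
min |a| on river = 3

3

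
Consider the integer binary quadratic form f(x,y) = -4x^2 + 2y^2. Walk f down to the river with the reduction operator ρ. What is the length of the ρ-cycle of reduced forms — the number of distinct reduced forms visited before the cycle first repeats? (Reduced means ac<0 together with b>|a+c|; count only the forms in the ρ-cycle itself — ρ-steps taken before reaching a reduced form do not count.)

D = 32, ⌊√D⌋ = 5
descent: ρ → (2,4,-2)  [lands on river]
river: ρ → (-2,4,2)
ρ-cycle length = 2 (tail of 1 descent step not counted)

2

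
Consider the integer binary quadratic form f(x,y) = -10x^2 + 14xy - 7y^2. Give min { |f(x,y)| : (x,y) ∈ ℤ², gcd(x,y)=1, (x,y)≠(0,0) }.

translate: b→6 (≡-14 mod 20), so (10,-14,7)→(10,6,3)
flip: (10,6,3)→(3,-6,10)
translate: b→0 (≡-6 mod 6), so (3,-6,10)→(3,0,7)
reduced (well bottom): (3,0,7) with a≤c, −a<b≤a
well minimum |f| = |-3| = 3 (negative-definite)

3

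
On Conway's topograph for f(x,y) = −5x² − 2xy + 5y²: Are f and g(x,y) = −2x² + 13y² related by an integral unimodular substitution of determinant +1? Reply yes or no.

D₁ = 104, D₂ = 104
river cycle of f (length 6): (5, 2, -5), (-5, 8, 2), (2, 8, -5), (-5, 2, 5), (5, 8, -2), (-2, 8, 5)
river cycle of g (length 6): (-2, 8, 5), (5, 2, -5), (-5, 8, 2), (2, 8, -5), (-5, 2, 5), (5, 8, -2)
cycles coincide ⇒ equivalent

yes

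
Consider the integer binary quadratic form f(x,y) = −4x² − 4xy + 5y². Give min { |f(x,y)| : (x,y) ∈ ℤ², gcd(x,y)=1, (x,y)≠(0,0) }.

descent: ρ → (5,4,-4)  [lands on river]
river: ρ → (-4,4,5)
river: ρ → (5,6,-3)
river: ρ → (-3,6,5)
closes: descent 1, river 4
min |a| on river = 3

3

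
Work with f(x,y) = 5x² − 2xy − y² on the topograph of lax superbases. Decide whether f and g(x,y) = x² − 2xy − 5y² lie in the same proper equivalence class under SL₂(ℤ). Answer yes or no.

D₁ = 24, D₂ = 24
river cycle of f (length 2): (-1, 4, 2), (2, 4, -1)
river cycle of g (length 2): (1, 4, -2), (-2, 4, 1)
cycles differ ⇒ inequivalent

no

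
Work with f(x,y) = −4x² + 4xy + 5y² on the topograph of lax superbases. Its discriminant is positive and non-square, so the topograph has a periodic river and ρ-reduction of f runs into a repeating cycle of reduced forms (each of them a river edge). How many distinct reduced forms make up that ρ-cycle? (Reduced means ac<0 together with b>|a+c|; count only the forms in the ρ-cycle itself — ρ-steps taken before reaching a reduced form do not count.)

D = 96, ⌊√D⌋ = 9
river: ρ → (5,6,-3)
river: ρ → (-3,6,5)
river: ρ → (5,4,-4)
river: ρ → (-4,4,5)
ρ-cycle length = 4 (tail of 0 descent steps not counted)

4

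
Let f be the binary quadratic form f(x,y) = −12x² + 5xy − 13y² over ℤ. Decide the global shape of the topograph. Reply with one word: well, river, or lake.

D = b²−4ac = 5² − 4·(-12)·(-13) = -599
D < 0 ⇒ definite ⇒ every region one sign ⇒ single well

well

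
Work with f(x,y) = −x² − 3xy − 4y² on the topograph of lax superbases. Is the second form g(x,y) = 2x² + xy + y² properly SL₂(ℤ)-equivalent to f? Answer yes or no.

D₁ = -7, D₂ = -7
f is negative-definite; reduce −f:
−f: translate: b→1 (≡3 mod 2), so (1,3,4)→(1,1,2)
−f: reduced (well bottom): (1,1,2) with a≤c, −a<b≤a
flip sign back: reduced form of f is (-1,-1,-2)
g: flip: (2,1,1)→(1,-1,2)
g: translate: b→1 (≡-1 mod 2), so (1,-1,2)→(1,1,2)
g: reduced (well bottom): (1,1,2) with a≤c, −a<b≤a
reduced forms (-1, -1, -2) vs (1, 1, 2) ⇒ inequivalent

no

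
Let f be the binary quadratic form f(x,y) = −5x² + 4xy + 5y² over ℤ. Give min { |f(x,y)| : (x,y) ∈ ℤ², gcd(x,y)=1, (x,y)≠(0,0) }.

river: ρ → (5,6,-4)
river: ρ → (-4,10,1)
river: ρ → (1,10,-4)
river: ρ → (-4,6,5)
river: ρ → (5,4,-5)
river: ρ → (-5,6,4)
river: ρ → (4,10,-1)
river: ρ → (-1,10,4)
river: ρ → (4,6,-5)
river: ρ → (-5,4,5)
closes: descent 0, river 10
min |a| on river = 1

1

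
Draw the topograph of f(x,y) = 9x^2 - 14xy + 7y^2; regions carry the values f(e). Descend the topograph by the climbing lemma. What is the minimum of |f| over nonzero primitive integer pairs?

translate: b→4 (≡-14 mod 18), so (9,-14,7)→(9,4,2)
flip: (9,4,2)→(2,-4,9)
translate: b→0 (≡-4 mod 4), so (2,-4,9)→(2,0,7)
reduced (well bottom): (2,0,7) with a≤c, −a<b≤a
well minimum = a = 2

2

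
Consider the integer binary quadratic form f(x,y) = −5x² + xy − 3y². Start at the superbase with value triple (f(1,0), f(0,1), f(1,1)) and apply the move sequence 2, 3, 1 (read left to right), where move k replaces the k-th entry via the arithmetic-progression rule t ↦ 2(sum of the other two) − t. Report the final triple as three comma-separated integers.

start (-5,-3,-7) = (f(1,0),f(0,1),f(1,1))
replace slot 2: 2·((-5)+(-7)) − (-3) = -21 → (-5,-21,-7)
replace slot 3: 2·((-5)+(-21)) − (-7) = -45 → (-5,-21,-45)
replace slot 1: 2·((-21)+(-45)) − (-5) = -127 → (-127,-21,-45)

-127,-21,-45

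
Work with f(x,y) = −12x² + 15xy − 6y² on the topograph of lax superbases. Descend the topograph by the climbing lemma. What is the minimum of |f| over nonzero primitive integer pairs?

translate: b→9 (≡-15 mod 24), so (12,-15,6)→(12,9,3)
flip: (12,9,3)→(3,-9,12)
translate: b→3 (≡-9 mod 6), so (3,-9,12)→(3,3,6)
reduced (well bottom): (3,3,6) with a≤c, −a<b≤a
well minimum |f| = |-3| = 3 (negative-definite)

3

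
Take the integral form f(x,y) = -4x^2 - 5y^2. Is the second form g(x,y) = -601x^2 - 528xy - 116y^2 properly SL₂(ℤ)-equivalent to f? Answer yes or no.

D₁ = -80, D₂ = -80
f is negative-definite; reduce −f:
−f: reduced (well bottom): (4,0,5) with a≤c, −a<b≤a
flip sign back: reduced form of f is (-4,0,-5)
g is negative-definite; reduce −g:
−g: flip: (601,528,116)→(116,-528,601)
−g: translate: b→-64 (≡-528 mod 232), so (116,-528,601)→(116,-64,9)
−g: flip: (116,-64,9)→(9,64,116)
−g: translate: b→-8 (≡64 mod 18), so (9,64,116)→(9,-8,4)
−g: flip: (9,-8,4)→(4,8,9)
−g: translate: b→0 (≡8 mod 8), so (4,8,9)→(4,0,5)
−g: reduced (well bottom): (4,0,5) with a≤c, −a<b≤a
flip sign back: reduced form of g is (-4,0,-5)
reduced forms (-4, 0, -5) vs (-4, 0, -5) ⇒ equivalent

yes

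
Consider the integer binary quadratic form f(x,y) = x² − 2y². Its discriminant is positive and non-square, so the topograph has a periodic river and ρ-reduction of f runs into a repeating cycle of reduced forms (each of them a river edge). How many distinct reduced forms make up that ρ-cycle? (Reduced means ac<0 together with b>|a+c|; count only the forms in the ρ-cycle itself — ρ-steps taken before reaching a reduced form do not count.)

D = 8, ⌊√D⌋ = 2
descent: ρ → (-2,0,1)
descent: ρ → (1,2,-1)  [lands on river]
river: ρ → (-1,2,1)
ρ-cycle length = 2 (tail of 2 descent steps not counted)

2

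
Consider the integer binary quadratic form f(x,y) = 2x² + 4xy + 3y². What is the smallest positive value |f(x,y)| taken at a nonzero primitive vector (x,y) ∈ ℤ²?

translate: b→0 (≡4 mod 4), so (2,4,3)→(2,0,1)
flip: (2,0,1)→(1,0,2)
reduced (well bottom): (1,0,2) with a≤c, −a<b≤a
well minimum = a = 1

1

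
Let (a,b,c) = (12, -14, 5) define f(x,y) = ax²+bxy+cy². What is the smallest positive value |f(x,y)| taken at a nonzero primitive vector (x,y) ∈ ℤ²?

translate: b→10 (≡-14 mod 24), so (12,-14,5)→(12,10,3)
flip: (12,10,3)→(3,-10,12)
translate: b→2 (≡-10 mod 6), so (3,-10,12)→(3,2,4)
reduced (well bottom): (3,2,4) with a≤c, −a<b≤a
well minimum = a = 3

3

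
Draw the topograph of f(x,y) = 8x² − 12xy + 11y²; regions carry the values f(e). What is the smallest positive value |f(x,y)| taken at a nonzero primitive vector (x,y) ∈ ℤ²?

translate: b→4 (≡-12 mod 16), so (8,-12,11)→(8,4,7)
flip: (8,4,7)→(7,-4,8)
reduced (well bottom): (7,-4,8) with a≤c, −a<b≤a
well minimum = a = 7

7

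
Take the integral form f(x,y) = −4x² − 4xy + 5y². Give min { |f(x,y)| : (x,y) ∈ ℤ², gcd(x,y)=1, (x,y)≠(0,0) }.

descent: ρ → (5,4,-4)  [lands on river]
river: ρ → (-4,4,5)
river: ρ → (5,6,-3)
river: ρ → (-3,6,5)
closes: descent 1, river 4
min |a| on river = 3

3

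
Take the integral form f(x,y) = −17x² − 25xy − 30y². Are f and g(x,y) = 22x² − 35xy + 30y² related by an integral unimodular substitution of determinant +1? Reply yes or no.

D₁ = -1415, D₂ = -1415
f is negative-definite; reduce −f:
−f: translate: b→-9 (≡25 mod 34), so (17,25,30)→(17,-9,22)
−f: reduced (well bottom): (17,-9,22) with a≤c, −a<b≤a
flip sign back: reduced form of f is (-17,9,-22)
g: translate: b→9 (≡-35 mod 44), so (22,-35,30)→(22,9,17)
g: flip: (22,9,17)→(17,-9,22)
g: reduced (well bottom): (17,-9,22) with a≤c, −a<b≤a
reduced forms (-17, 9, -22) vs (17, -9, 22) ⇒ inequivalent

no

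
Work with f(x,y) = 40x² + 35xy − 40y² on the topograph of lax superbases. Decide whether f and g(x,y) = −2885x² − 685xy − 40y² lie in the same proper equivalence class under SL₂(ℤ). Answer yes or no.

D₁ = 7625, D₂ = 7625
river cycle of f (length 8): (-40, 45, 35), (35, 25, -50), (-50, 75, 10), (10, 85, -10), (-10, 75, 50), (50, 25, -35), (-35, 45, 40), (40, 35, -40)
river cycle of g (length 8): (-40, 45, 35), (35, 25, -50), (-50, 75, 10), (10, 85, -10), (-10, 75, 50), (50, 25, -35), (-35, 45, 40), (40, 35, -40)
cycles coincide ⇒ equivalent

yes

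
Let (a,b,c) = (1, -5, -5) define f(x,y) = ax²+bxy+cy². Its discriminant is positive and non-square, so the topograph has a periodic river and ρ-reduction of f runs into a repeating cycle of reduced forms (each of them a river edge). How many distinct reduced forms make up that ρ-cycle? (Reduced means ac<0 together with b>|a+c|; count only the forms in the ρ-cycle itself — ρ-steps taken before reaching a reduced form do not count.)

D = 45, ⌊√D⌋ = 6
descent: ρ → (-5,5,1)  [lands on river]
river: ρ → (1,5,-5)
ρ-cycle length = 2 (tail of 1 descent step not counted)

2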